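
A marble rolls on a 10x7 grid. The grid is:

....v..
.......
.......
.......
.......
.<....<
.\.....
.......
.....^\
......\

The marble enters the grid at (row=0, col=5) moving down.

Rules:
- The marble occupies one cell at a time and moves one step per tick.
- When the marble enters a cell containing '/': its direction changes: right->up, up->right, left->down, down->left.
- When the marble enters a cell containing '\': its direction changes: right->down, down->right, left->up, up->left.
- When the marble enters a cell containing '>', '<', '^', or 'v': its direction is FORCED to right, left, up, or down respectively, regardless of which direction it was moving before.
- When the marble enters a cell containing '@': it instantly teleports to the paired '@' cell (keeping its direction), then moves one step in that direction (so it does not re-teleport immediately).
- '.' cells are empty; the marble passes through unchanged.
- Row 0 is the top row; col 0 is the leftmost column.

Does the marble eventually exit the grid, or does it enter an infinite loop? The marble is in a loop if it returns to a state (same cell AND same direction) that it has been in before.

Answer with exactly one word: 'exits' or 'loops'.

Step 1: enter (0,5), '.' pass, move down to (1,5)
Step 2: enter (1,5), '.' pass, move down to (2,5)
Step 3: enter (2,5), '.' pass, move down to (3,5)
Step 4: enter (3,5), '.' pass, move down to (4,5)
Step 5: enter (4,5), '.' pass, move down to (5,5)
Step 6: enter (5,5), '.' pass, move down to (6,5)
Step 7: enter (6,5), '.' pass, move down to (7,5)
Step 8: enter (7,5), '.' pass, move down to (8,5)
Step 9: enter (8,5), '^' forces down->up, move up to (7,5)
Step 10: enter (7,5), '.' pass, move up to (6,5)
Step 11: enter (6,5), '.' pass, move up to (5,5)
Step 12: enter (5,5), '.' pass, move up to (4,5)
Step 13: enter (4,5), '.' pass, move up to (3,5)
Step 14: enter (3,5), '.' pass, move up to (2,5)
Step 15: enter (2,5), '.' pass, move up to (1,5)
Step 16: enter (1,5), '.' pass, move up to (0,5)
Step 17: enter (0,5), '.' pass, move up to (-1,5)
Step 18: at (-1,5) — EXIT via top edge, pos 5

Answer: exits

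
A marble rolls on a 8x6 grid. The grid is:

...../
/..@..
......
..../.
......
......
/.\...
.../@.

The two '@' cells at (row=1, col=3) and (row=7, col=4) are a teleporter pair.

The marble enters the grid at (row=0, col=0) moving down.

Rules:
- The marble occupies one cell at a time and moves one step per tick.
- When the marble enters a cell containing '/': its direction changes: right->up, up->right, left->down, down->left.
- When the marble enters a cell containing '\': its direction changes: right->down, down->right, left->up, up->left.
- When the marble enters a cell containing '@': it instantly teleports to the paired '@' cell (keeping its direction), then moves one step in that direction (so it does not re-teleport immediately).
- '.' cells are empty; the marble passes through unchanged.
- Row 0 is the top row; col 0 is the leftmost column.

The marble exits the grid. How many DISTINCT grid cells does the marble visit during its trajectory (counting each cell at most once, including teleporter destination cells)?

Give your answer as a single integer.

Answer: 2

Derivation:
Step 1: enter (0,0), '.' pass, move down to (1,0)
Step 2: enter (1,0), '/' deflects down->left, move left to (1,-1)
Step 3: at (1,-1) — EXIT via left edge, pos 1
Distinct cells visited: 2 (path length 2)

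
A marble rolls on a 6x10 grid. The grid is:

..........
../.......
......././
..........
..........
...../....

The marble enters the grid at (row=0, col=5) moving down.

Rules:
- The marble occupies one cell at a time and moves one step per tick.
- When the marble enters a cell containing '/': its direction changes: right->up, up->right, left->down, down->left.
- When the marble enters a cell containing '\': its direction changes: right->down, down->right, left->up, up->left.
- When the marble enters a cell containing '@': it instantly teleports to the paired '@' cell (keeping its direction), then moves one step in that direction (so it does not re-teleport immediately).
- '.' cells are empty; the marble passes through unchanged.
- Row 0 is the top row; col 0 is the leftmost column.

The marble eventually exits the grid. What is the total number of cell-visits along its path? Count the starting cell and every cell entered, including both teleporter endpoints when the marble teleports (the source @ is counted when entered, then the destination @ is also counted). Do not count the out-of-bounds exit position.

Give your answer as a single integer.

Step 1: enter (0,5), '.' pass, move down to (1,5)
Step 2: enter (1,5), '.' pass, move down to (2,5)
Step 3: enter (2,5), '.' pass, move down to (3,5)
Step 4: enter (3,5), '.' pass, move down to (4,5)
Step 5: enter (4,5), '.' pass, move down to (5,5)
Step 6: enter (5,5), '/' deflects down->left, move left to (5,4)
Step 7: enter (5,4), '.' pass, move left to (5,3)
Step 8: enter (5,3), '.' pass, move left to (5,2)
Step 9: enter (5,2), '.' pass, move left to (5,1)
Step 10: enter (5,1), '.' pass, move left to (5,0)
Step 11: enter (5,0), '.' pass, move left to (5,-1)
Step 12: at (5,-1) — EXIT via left edge, pos 5
Path length (cell visits): 11

Answer: 11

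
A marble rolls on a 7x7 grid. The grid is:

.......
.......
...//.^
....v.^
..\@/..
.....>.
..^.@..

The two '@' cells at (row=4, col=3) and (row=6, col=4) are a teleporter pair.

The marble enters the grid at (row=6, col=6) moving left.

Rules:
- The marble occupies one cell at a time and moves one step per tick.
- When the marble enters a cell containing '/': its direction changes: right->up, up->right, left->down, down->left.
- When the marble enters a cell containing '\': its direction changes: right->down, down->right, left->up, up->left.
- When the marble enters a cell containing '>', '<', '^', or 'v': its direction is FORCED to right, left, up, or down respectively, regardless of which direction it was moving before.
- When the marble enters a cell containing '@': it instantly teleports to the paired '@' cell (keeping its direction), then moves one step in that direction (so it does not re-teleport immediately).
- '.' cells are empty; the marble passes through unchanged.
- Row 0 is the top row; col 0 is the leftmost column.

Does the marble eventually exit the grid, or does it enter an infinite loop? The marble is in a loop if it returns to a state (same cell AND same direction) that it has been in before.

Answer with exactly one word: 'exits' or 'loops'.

Step 1: enter (6,6), '.' pass, move left to (6,5)
Step 2: enter (6,5), '.' pass, move left to (6,4)
Step 3: enter (6,4), '@' teleport (6,4)->(4,3), also enter (4,3), move left to (4,2)
Step 4: enter (4,2), '\' deflects left->up, move up to (3,2)
Step 5: enter (3,2), '.' pass, move up to (2,2)
Step 6: enter (2,2), '.' pass, move up to (1,2)
Step 7: enter (1,2), '.' pass, move up to (0,2)
Step 8: enter (0,2), '.' pass, move up to (-1,2)
Step 9: at (-1,2) — EXIT via top edge, pos 2

Answer: exits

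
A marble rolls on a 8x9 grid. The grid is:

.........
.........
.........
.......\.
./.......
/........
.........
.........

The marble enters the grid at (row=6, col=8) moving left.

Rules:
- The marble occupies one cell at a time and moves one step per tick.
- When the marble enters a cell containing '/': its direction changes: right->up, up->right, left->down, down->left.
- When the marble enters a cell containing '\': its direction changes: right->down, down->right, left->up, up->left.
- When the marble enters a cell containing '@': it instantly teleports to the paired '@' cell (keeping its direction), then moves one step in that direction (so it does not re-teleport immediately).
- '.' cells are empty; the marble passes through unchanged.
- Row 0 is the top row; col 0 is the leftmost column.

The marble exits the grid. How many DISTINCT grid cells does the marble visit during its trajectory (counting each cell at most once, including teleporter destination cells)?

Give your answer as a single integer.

Step 1: enter (6,8), '.' pass, move left to (6,7)
Step 2: enter (6,7), '.' pass, move left to (6,6)
Step 3: enter (6,6), '.' pass, move left to (6,5)
Step 4: enter (6,5), '.' pass, move left to (6,4)
Step 5: enter (6,4), '.' pass, move left to (6,3)
Step 6: enter (6,3), '.' pass, move left to (6,2)
Step 7: enter (6,2), '.' pass, move left to (6,1)
Step 8: enter (6,1), '.' pass, move left to (6,0)
Step 9: enter (6,0), '.' pass, move left to (6,-1)
Step 10: at (6,-1) — EXIT via left edge, pos 6
Distinct cells visited: 9 (path length 9)

Answer: 9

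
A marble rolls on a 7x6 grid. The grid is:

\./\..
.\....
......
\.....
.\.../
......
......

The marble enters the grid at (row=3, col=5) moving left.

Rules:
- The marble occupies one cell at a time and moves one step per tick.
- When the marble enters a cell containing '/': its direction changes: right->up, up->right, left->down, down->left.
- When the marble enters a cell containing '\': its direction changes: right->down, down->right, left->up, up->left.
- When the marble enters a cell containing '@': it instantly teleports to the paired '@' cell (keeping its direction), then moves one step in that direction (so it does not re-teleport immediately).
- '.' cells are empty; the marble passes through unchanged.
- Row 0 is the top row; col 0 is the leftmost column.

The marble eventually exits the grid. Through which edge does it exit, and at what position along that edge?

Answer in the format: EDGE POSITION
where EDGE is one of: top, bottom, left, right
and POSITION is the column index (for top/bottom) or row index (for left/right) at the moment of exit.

Step 1: enter (3,5), '.' pass, move left to (3,4)
Step 2: enter (3,4), '.' pass, move left to (3,3)
Step 3: enter (3,3), '.' pass, move left to (3,2)
Step 4: enter (3,2), '.' pass, move left to (3,1)
Step 5: enter (3,1), '.' pass, move left to (3,0)
Step 6: enter (3,0), '\' deflects left->up, move up to (2,0)
Step 7: enter (2,0), '.' pass, move up to (1,0)
Step 8: enter (1,0), '.' pass, move up to (0,0)
Step 9: enter (0,0), '\' deflects up->left, move left to (0,-1)
Step 10: at (0,-1) — EXIT via left edge, pos 0

Answer: left 0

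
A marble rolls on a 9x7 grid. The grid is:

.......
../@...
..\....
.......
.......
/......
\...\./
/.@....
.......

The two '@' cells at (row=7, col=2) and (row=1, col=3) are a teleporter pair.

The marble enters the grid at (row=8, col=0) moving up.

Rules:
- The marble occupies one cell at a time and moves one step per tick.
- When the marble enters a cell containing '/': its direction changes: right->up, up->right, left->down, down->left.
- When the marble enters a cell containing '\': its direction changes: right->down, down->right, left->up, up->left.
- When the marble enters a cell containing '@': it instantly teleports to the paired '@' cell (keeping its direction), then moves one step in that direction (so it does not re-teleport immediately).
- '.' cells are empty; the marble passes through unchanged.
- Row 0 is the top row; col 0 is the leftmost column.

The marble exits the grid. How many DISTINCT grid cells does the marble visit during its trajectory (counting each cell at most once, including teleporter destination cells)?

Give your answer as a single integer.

Answer: 8

Derivation:
Step 1: enter (8,0), '.' pass, move up to (7,0)
Step 2: enter (7,0), '/' deflects up->right, move right to (7,1)
Step 3: enter (7,1), '.' pass, move right to (7,2)
Step 4: enter (7,2), '@' teleport (7,2)->(1,3), also enter (1,3), move right to (1,4)
Step 5: enter (1,4), '.' pass, move right to (1,5)
Step 6: enter (1,5), '.' pass, move right to (1,6)
Step 7: enter (1,6), '.' pass, move right to (1,7)
Step 8: at (1,7) — EXIT via right edge, pos 1
Distinct cells visited: 8 (path length 8)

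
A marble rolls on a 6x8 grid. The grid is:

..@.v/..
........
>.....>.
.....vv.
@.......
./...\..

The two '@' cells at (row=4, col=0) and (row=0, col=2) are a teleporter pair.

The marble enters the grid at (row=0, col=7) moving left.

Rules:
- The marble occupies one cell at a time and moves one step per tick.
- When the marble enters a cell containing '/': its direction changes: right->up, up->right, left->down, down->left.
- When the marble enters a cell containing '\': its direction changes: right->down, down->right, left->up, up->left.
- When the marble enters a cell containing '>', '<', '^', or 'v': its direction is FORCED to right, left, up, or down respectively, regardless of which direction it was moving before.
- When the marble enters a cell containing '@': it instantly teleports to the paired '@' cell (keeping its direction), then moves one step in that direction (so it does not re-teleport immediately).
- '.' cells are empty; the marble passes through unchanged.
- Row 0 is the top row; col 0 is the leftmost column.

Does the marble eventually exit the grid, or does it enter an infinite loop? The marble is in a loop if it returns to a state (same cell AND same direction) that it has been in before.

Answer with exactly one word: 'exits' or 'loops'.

Answer: exits

Derivation:
Step 1: enter (0,7), '.' pass, move left to (0,6)
Step 2: enter (0,6), '.' pass, move left to (0,5)
Step 3: enter (0,5), '/' deflects left->down, move down to (1,5)
Step 4: enter (1,5), '.' pass, move down to (2,5)
Step 5: enter (2,5), '.' pass, move down to (3,5)
Step 6: enter (3,5), 'v' forces down->down, move down to (4,5)
Step 7: enter (4,5), '.' pass, move down to (5,5)
Step 8: enter (5,5), '\' deflects down->right, move right to (5,6)
Step 9: enter (5,6), '.' pass, move right to (5,7)
Step 10: enter (5,7), '.' pass, move right to (5,8)
Step 11: at (5,8) — EXIT via right edge, pos 5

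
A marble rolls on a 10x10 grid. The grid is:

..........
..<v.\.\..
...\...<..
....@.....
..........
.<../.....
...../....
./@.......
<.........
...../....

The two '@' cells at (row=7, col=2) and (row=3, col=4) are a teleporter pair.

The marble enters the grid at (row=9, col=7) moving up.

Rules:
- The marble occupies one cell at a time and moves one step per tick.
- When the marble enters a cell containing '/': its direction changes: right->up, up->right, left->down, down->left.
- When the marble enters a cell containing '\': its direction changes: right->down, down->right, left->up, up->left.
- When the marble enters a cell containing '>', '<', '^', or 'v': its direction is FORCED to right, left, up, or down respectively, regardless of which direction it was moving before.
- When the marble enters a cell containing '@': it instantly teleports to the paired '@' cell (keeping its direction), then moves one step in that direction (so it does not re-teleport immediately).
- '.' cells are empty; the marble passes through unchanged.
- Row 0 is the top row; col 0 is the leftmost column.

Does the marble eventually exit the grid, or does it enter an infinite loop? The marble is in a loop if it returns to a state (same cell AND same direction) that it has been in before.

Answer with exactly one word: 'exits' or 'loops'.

Step 1: enter (9,7), '.' pass, move up to (8,7)
Step 2: enter (8,7), '.' pass, move up to (7,7)
Step 3: enter (7,7), '.' pass, move up to (6,7)
Step 4: enter (6,7), '.' pass, move up to (5,7)
Step 5: enter (5,7), '.' pass, move up to (4,7)
Step 6: enter (4,7), '.' pass, move up to (3,7)
Step 7: enter (3,7), '.' pass, move up to (2,7)
Step 8: enter (2,7), '<' forces up->left, move left to (2,6)
Step 9: enter (2,6), '.' pass, move left to (2,5)
Step 10: enter (2,5), '.' pass, move left to (2,4)
Step 11: enter (2,4), '.' pass, move left to (2,3)
Step 12: enter (2,3), '\' deflects left->up, move up to (1,3)
Step 13: enter (1,3), 'v' forces up->down, move down to (2,3)
Step 14: enter (2,3), '\' deflects down->right, move right to (2,4)
Step 15: enter (2,4), '.' pass, move right to (2,5)
Step 16: enter (2,5), '.' pass, move right to (2,6)
Step 17: enter (2,6), '.' pass, move right to (2,7)
Step 18: enter (2,7), '<' forces right->left, move left to (2,6)
Step 19: at (2,6) dir=left — LOOP DETECTED (seen before)

Answer: loops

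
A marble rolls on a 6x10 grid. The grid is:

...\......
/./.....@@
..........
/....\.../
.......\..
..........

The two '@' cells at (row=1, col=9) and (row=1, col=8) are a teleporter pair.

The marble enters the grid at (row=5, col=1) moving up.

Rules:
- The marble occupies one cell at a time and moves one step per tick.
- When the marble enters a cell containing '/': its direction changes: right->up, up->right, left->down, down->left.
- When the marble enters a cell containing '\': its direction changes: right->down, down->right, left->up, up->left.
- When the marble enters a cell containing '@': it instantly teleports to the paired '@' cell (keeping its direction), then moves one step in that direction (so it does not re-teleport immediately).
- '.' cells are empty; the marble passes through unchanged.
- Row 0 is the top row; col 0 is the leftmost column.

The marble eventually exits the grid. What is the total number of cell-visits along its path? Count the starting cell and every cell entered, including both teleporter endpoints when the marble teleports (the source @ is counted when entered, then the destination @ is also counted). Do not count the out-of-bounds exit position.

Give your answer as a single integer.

Answer: 6

Derivation:
Step 1: enter (5,1), '.' pass, move up to (4,1)
Step 2: enter (4,1), '.' pass, move up to (3,1)
Step 3: enter (3,1), '.' pass, move up to (2,1)
Step 4: enter (2,1), '.' pass, move up to (1,1)
Step 5: enter (1,1), '.' pass, move up to (0,1)
Step 6: enter (0,1), '.' pass, move up to (-1,1)
Step 7: at (-1,1) — EXIT via top edge, pos 1
Path length (cell visits): 6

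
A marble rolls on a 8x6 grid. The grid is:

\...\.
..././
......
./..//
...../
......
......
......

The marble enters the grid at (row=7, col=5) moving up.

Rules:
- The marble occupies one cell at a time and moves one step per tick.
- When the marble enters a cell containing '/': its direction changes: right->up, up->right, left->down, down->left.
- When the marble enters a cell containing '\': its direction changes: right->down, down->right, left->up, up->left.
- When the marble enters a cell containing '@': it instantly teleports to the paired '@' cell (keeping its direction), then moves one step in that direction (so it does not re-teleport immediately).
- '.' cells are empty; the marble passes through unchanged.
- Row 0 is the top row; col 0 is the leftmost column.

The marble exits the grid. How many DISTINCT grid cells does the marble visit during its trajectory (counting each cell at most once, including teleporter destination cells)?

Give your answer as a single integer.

Answer: 4

Derivation:
Step 1: enter (7,5), '.' pass, move up to (6,5)
Step 2: enter (6,5), '.' pass, move up to (5,5)
Step 3: enter (5,5), '.' pass, move up to (4,5)
Step 4: enter (4,5), '/' deflects up->right, move right to (4,6)
Step 5: at (4,6) — EXIT via right edge, pos 4
Distinct cells visited: 4 (path length 4)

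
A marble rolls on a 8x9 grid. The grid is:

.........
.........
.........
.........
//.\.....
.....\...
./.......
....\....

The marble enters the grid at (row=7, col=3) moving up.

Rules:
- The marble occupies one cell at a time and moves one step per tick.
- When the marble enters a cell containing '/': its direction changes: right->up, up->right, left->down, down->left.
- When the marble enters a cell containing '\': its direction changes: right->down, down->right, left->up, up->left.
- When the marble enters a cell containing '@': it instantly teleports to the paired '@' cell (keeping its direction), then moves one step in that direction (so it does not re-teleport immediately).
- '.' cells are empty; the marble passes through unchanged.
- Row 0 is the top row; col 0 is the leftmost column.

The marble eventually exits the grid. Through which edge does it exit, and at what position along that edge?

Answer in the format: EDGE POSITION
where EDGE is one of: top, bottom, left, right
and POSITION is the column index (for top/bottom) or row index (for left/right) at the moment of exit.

Answer: left 6

Derivation:
Step 1: enter (7,3), '.' pass, move up to (6,3)
Step 2: enter (6,3), '.' pass, move up to (5,3)
Step 3: enter (5,3), '.' pass, move up to (4,3)
Step 4: enter (4,3), '\' deflects up->left, move left to (4,2)
Step 5: enter (4,2), '.' pass, move left to (4,1)
Step 6: enter (4,1), '/' deflects left->down, move down to (5,1)
Step 7: enter (5,1), '.' pass, move down to (6,1)
Step 8: enter (6,1), '/' deflects down->left, move left to (6,0)
Step 9: enter (6,0), '.' pass, move left to (6,-1)
Step 10: at (6,-1) — EXIT via left edge, pos 6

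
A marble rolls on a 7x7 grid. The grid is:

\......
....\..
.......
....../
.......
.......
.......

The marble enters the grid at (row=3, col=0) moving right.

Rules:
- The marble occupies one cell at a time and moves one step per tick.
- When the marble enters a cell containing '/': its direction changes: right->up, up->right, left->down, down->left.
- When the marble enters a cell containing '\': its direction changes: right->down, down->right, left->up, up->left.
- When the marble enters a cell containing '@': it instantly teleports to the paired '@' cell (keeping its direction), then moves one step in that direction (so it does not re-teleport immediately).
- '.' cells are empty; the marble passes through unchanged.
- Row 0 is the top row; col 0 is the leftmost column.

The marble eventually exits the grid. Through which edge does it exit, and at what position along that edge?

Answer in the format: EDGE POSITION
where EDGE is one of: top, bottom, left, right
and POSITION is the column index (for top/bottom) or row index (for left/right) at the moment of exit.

Answer: top 6

Derivation:
Step 1: enter (3,0), '.' pass, move right to (3,1)
Step 2: enter (3,1), '.' pass, move right to (3,2)
Step 3: enter (3,2), '.' pass, move right to (3,3)
Step 4: enter (3,3), '.' pass, move right to (3,4)
Step 5: enter (3,4), '.' pass, move right to (3,5)
Step 6: enter (3,5), '.' pass, move right to (3,6)
Step 7: enter (3,6), '/' deflects right->up, move up to (2,6)
Step 8: enter (2,6), '.' pass, move up to (1,6)
Step 9: enter (1,6), '.' pass, move up to (0,6)
Step 10: enter (0,6), '.' pass, move up to (-1,6)
Step 11: at (-1,6) — EXIT via top edge, pos 6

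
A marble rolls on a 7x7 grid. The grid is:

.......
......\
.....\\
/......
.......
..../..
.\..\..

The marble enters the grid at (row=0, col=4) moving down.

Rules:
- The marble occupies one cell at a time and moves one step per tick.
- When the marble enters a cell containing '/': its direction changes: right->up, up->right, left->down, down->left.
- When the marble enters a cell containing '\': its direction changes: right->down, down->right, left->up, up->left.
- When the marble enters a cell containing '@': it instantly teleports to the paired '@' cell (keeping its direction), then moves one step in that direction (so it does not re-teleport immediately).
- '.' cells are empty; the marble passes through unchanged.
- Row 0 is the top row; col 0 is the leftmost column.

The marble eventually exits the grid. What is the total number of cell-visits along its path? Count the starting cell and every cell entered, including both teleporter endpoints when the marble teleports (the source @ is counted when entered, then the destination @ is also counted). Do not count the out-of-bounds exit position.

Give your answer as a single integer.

Answer: 10

Derivation:
Step 1: enter (0,4), '.' pass, move down to (1,4)
Step 2: enter (1,4), '.' pass, move down to (2,4)
Step 3: enter (2,4), '.' pass, move down to (3,4)
Step 4: enter (3,4), '.' pass, move down to (4,4)
Step 5: enter (4,4), '.' pass, move down to (5,4)
Step 6: enter (5,4), '/' deflects down->left, move left to (5,3)
Step 7: enter (5,3), '.' pass, move left to (5,2)
Step 8: enter (5,2), '.' pass, move left to (5,1)
Step 9: enter (5,1), '.' pass, move left to (5,0)
Step 10: enter (5,0), '.' pass, move left to (5,-1)
Step 11: at (5,-1) — EXIT via left edge, pos 5
Path length (cell visits): 10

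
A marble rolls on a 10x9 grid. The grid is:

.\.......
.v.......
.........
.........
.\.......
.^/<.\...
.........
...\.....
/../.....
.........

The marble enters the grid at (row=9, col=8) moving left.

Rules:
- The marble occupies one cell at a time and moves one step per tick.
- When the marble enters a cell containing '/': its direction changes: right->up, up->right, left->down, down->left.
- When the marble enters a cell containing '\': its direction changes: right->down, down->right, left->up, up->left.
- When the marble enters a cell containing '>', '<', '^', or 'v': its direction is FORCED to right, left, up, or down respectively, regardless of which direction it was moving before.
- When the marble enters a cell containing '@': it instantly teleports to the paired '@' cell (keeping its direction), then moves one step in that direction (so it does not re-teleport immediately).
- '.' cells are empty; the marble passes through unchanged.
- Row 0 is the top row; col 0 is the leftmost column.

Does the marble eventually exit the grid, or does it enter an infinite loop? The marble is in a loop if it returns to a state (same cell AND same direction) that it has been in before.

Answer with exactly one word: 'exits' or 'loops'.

Answer: exits

Derivation:
Step 1: enter (9,8), '.' pass, move left to (9,7)
Step 2: enter (9,7), '.' pass, move left to (9,6)
Step 3: enter (9,6), '.' pass, move left to (9,5)
Step 4: enter (9,5), '.' pass, move left to (9,4)
Step 5: enter (9,4), '.' pass, move left to (9,3)
Step 6: enter (9,3), '.' pass, move left to (9,2)
Step 7: enter (9,2), '.' pass, move left to (9,1)
Step 8: enter (9,1), '.' pass, move left to (9,0)
Step 9: enter (9,0), '.' pass, move left to (9,-1)
Step 10: at (9,-1) — EXIT via left edge, pos 9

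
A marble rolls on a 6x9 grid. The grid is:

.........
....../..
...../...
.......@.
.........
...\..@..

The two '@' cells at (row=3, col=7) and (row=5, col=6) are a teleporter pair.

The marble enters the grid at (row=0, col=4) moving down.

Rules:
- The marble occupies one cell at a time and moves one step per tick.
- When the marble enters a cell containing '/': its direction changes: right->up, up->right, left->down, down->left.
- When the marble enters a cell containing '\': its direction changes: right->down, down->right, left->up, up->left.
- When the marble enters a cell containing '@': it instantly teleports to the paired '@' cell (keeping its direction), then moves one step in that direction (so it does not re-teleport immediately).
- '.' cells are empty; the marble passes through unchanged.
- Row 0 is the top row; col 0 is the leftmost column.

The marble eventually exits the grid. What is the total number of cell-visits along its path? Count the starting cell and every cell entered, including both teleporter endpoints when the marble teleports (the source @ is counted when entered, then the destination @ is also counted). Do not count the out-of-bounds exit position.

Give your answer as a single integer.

Step 1: enter (0,4), '.' pass, move down to (1,4)
Step 2: enter (1,4), '.' pass, move down to (2,4)
Step 3: enter (2,4), '.' pass, move down to (3,4)
Step 4: enter (3,4), '.' pass, move down to (4,4)
Step 5: enter (4,4), '.' pass, move down to (5,4)
Step 6: enter (5,4), '.' pass, move down to (6,4)
Step 7: at (6,4) — EXIT via bottom edge, pos 4
Path length (cell visits): 6

Answer: 6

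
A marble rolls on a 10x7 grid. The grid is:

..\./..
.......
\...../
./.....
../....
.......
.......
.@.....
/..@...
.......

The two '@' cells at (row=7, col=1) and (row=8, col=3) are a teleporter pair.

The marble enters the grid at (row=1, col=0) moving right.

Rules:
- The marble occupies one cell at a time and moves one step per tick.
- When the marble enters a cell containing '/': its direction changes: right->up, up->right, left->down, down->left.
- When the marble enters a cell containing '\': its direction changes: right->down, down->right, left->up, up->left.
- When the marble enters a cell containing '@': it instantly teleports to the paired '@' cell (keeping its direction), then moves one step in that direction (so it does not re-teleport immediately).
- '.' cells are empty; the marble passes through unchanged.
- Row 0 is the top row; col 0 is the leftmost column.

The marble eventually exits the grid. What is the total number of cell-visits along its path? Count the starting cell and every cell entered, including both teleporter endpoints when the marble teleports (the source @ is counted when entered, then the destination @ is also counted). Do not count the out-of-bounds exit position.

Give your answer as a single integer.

Step 1: enter (1,0), '.' pass, move right to (1,1)
Step 2: enter (1,1), '.' pass, move right to (1,2)
Step 3: enter (1,2), '.' pass, move right to (1,3)
Step 4: enter (1,3), '.' pass, move right to (1,4)
Step 5: enter (1,4), '.' pass, move right to (1,5)
Step 6: enter (1,5), '.' pass, move right to (1,6)
Step 7: enter (1,6), '.' pass, move right to (1,7)
Step 8: at (1,7) — EXIT via right edge, pos 1
Path length (cell visits): 7

Answer: 7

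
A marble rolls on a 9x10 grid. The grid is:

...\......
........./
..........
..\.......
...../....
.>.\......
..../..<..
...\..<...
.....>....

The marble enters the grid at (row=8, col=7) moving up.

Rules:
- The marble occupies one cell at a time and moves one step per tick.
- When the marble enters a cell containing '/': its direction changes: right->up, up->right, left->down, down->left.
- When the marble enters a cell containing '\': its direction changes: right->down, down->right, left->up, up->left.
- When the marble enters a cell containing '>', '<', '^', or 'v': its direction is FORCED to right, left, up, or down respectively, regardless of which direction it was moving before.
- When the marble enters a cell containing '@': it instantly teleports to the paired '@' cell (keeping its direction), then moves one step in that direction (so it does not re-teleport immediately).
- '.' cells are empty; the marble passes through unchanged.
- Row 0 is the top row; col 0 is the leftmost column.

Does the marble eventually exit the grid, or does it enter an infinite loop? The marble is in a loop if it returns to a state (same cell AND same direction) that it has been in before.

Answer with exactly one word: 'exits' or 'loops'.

Step 1: enter (8,7), '.' pass, move up to (7,7)
Step 2: enter (7,7), '.' pass, move up to (6,7)
Step 3: enter (6,7), '<' forces up->left, move left to (6,6)
Step 4: enter (6,6), '.' pass, move left to (6,5)
Step 5: enter (6,5), '.' pass, move left to (6,4)
Step 6: enter (6,4), '/' deflects left->down, move down to (7,4)
Step 7: enter (7,4), '.' pass, move down to (8,4)
Step 8: enter (8,4), '.' pass, move down to (9,4)
Step 9: at (9,4) — EXIT via bottom edge, pos 4

Answer: exits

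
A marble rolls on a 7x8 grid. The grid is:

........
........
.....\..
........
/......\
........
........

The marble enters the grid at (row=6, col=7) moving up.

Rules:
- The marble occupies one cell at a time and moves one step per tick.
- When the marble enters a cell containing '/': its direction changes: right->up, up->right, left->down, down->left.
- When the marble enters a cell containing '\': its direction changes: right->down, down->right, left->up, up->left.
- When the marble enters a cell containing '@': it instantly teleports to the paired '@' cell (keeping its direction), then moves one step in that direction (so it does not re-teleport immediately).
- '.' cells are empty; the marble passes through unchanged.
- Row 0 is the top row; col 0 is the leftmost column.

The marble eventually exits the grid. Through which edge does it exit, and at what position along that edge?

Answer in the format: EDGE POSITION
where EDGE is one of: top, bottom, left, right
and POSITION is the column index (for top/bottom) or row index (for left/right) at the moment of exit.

Step 1: enter (6,7), '.' pass, move up to (5,7)
Step 2: enter (5,7), '.' pass, move up to (4,7)
Step 3: enter (4,7), '\' deflects up->left, move left to (4,6)
Step 4: enter (4,6), '.' pass, move left to (4,5)
Step 5: enter (4,5), '.' pass, move left to (4,4)
Step 6: enter (4,4), '.' pass, move left to (4,3)
Step 7: enter (4,3), '.' pass, move left to (4,2)
Step 8: enter (4,2), '.' pass, move left to (4,1)
Step 9: enter (4,1), '.' pass, move left to (4,0)
Step 10: enter (4,0), '/' deflects left->down, move down to (5,0)
Step 11: enter (5,0), '.' pass, move down to (6,0)
Step 12: enter (6,0), '.' pass, move down to (7,0)
Step 13: at (7,0) — EXIT via bottom edge, pos 0

Answer: bottom 0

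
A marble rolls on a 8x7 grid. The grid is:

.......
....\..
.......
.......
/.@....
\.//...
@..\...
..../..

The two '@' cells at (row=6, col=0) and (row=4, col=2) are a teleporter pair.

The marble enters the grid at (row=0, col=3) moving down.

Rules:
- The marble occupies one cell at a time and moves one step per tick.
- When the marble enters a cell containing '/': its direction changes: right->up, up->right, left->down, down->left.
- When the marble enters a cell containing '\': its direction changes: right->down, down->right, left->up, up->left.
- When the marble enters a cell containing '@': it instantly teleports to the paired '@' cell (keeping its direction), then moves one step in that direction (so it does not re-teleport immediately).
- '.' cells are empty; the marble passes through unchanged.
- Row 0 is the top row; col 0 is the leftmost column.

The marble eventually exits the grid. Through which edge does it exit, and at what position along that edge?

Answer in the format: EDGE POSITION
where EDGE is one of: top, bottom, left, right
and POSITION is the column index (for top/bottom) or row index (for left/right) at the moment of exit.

Step 1: enter (0,3), '.' pass, move down to (1,3)
Step 2: enter (1,3), '.' pass, move down to (2,3)
Step 3: enter (2,3), '.' pass, move down to (3,3)
Step 4: enter (3,3), '.' pass, move down to (4,3)
Step 5: enter (4,3), '.' pass, move down to (5,3)
Step 6: enter (5,3), '/' deflects down->left, move left to (5,2)
Step 7: enter (5,2), '/' deflects left->down, move down to (6,2)
Step 8: enter (6,2), '.' pass, move down to (7,2)
Step 9: enter (7,2), '.' pass, move down to (8,2)
Step 10: at (8,2) — EXIT via bottom edge, pos 2

Answer: bottom 2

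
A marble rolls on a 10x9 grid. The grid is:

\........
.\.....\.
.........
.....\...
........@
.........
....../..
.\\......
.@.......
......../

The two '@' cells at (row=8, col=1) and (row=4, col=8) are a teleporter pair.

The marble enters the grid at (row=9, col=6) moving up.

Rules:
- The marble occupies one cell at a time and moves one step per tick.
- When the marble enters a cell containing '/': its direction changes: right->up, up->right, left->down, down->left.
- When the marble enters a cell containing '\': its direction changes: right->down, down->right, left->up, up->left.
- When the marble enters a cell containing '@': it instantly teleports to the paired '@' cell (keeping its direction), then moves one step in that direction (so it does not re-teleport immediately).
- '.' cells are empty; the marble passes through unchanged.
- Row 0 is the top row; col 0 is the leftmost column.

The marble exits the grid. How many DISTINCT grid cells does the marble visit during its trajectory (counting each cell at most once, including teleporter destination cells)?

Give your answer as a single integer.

Answer: 6

Derivation:
Step 1: enter (9,6), '.' pass, move up to (8,6)
Step 2: enter (8,6), '.' pass, move up to (7,6)
Step 3: enter (7,6), '.' pass, move up to (6,6)
Step 4: enter (6,6), '/' deflects up->right, move right to (6,7)
Step 5: enter (6,7), '.' pass, move right to (6,8)
Step 6: enter (6,8), '.' pass, move right to (6,9)
Step 7: at (6,9) — EXIT via right edge, pos 6
Distinct cells visited: 6 (path length 6)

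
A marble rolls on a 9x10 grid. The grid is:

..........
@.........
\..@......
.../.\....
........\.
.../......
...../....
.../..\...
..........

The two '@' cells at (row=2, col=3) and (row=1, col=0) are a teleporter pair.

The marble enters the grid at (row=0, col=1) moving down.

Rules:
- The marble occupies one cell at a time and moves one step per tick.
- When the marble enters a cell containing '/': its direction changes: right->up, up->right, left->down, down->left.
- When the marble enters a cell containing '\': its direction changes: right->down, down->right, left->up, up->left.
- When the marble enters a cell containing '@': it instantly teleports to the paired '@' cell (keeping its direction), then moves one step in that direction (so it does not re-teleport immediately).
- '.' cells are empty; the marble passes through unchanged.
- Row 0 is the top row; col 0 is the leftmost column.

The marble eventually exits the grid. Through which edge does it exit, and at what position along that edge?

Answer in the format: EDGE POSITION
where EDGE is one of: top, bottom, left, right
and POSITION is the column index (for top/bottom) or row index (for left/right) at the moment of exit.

Step 1: enter (0,1), '.' pass, move down to (1,1)
Step 2: enter (1,1), '.' pass, move down to (2,1)
Step 3: enter (2,1), '.' pass, move down to (3,1)
Step 4: enter (3,1), '.' pass, move down to (4,1)
Step 5: enter (4,1), '.' pass, move down to (5,1)
Step 6: enter (5,1), '.' pass, move down to (6,1)
Step 7: enter (6,1), '.' pass, move down to (7,1)
Step 8: enter (7,1), '.' pass, move down to (8,1)
Step 9: enter (8,1), '.' pass, move down to (9,1)
Step 10: at (9,1) — EXIT via bottom edge, pos 1

Answer: bottom 1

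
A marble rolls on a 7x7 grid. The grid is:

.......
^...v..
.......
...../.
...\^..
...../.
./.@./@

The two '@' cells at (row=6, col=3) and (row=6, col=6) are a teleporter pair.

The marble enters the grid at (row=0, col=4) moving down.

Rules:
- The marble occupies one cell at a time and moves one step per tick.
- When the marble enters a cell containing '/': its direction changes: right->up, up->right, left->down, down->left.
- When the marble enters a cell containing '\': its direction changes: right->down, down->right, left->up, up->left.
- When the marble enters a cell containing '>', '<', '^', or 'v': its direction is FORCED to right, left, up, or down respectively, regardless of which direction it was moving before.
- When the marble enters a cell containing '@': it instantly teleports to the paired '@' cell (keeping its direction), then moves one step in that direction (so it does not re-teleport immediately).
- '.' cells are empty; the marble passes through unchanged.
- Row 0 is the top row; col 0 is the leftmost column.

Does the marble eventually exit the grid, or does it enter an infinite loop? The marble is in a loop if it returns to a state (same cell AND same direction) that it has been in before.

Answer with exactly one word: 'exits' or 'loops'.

Step 1: enter (0,4), '.' pass, move down to (1,4)
Step 2: enter (1,4), 'v' forces down->down, move down to (2,4)
Step 3: enter (2,4), '.' pass, move down to (3,4)
Step 4: enter (3,4), '.' pass, move down to (4,4)
Step 5: enter (4,4), '^' forces down->up, move up to (3,4)
Step 6: enter (3,4), '.' pass, move up to (2,4)
Step 7: enter (2,4), '.' pass, move up to (1,4)
Step 8: enter (1,4), 'v' forces up->down, move down to (2,4)
Step 9: at (2,4) dir=down — LOOP DETECTED (seen before)

Answer: loops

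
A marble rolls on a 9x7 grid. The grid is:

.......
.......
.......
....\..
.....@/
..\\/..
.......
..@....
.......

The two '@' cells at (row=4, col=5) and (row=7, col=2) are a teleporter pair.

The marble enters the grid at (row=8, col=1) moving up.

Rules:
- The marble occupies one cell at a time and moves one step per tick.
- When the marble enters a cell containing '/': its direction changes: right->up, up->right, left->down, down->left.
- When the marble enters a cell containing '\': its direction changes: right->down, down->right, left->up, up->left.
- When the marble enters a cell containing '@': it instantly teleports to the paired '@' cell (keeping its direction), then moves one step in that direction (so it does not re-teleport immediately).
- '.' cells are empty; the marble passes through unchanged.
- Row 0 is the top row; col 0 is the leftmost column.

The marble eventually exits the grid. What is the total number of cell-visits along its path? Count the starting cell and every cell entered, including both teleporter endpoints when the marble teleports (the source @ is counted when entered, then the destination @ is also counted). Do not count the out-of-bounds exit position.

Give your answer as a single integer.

Answer: 9

Derivation:
Step 1: enter (8,1), '.' pass, move up to (7,1)
Step 2: enter (7,1), '.' pass, move up to (6,1)
Step 3: enter (6,1), '.' pass, move up to (5,1)
Step 4: enter (5,1), '.' pass, move up to (4,1)
Step 5: enter (4,1), '.' pass, move up to (3,1)
Step 6: enter (3,1), '.' pass, move up to (2,1)
Step 7: enter (2,1), '.' pass, move up to (1,1)
Step 8: enter (1,1), '.' pass, move up to (0,1)
Step 9: enter (0,1), '.' pass, move up to (-1,1)
Step 10: at (-1,1) — EXIT via top edge, pos 1
Path length (cell visits): 9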